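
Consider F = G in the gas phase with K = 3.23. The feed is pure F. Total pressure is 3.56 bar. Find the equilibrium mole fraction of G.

Let X = conversion of F (basis 1 mol F); extent of reaction ξ = X.
Moles: n_F = 1 − X; n_G = X.
Total moles n_T = 1 (Δν = 0, constant).
With p_i = (n_i/n_T)P, K = p_G / (p_F).
Setting this equal to 3.23 and taking the physical root (0 < X < 1) gives X = 0.764.
Then n_G = 0.764, n_T = 1, so y_G = 0.764.

y_G = 0.764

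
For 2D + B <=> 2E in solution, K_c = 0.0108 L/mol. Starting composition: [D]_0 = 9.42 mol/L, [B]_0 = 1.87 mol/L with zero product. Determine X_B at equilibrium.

X = 0.272

Let X = conversion of B; extent ξ = 1.87·X mol/L.
Concentrations: [D] = 9.42 − 3.74X; [B] = 1.87 − 1.87X; [E] = 3.74X.
K_c = [E]^2 / ([D]^2 [B]).
This equals 0.0108 at X = 0.272 (the root in 0 < X < 1).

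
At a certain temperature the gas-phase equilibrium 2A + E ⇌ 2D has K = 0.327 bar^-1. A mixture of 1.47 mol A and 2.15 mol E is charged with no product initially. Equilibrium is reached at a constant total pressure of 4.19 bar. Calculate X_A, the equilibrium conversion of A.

Basis: 1.47 mol A initially; let X = conversion of A. Extent ξ = 0.735X.
Mole table: n_A = 1.47 − 1.47X; n_E = 2.15 − 0.735X; n_D = 1.47X.
n_T = Σnᵢ = 3.62 − 0.735X.
Mole fractions y_i = n_i/n_T; K = p_D^2 / (p_A^2 p_E) with p_i = y_i·P.
Equating to 0.327 bar^-1 and solving on 0 < X < 1: X = 0.465.

X = 0.465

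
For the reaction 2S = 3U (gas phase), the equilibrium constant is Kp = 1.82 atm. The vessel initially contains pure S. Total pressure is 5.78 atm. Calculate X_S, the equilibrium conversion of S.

X = 0.357

Let X = conversion of S (basis 1 mol S); extent of reaction ξ = 0.5X.
At extent ξ: n_S = 1 − X; n_U = 1.5X.
Total moles n_T = 1 + 0.5X.
Mole fractions y_i = n_i/n_T; Kp = p_U^3 / (p_S^2) with p_i = y_i·P.
Substituting and setting equal to 1.82 atm gives a polynomial in X; the root in (0,1) is X = 0.357.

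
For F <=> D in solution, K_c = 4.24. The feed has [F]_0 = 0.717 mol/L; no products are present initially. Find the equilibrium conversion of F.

X = 0.809

Let X = conversion of F; extent ξ = 0.717·X mol/L.
Concentrations: [F] = 0.717 − 0.717X; [D] = 0.717X.
K_c = [D] / ([F]).
This equals 4.24 at X = 0.809 (the root in 0 < X < 1).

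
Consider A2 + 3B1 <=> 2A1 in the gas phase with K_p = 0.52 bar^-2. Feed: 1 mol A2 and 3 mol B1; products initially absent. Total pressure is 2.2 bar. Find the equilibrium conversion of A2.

X = 0.428

Let X = conversion of A2 (basis 1 mol A2); extent of reaction ξ = X.
Species balance: n_A2 = 1 − X; n_B1 = 3 − 3X; n_A1 = 2X.
n_T = Σnᵢ = 4 − 2X.
y_i = n_i/n_T, p_i = y_i·P. K_p = p_A1^2 / (p_A2 p_B1^3).
This yields a degree-4 equation in X; solving on (0,1), X = 0.428.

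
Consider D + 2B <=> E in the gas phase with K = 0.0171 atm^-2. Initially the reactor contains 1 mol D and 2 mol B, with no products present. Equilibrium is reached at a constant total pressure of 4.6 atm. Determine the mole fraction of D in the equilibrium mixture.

y_D = 0.318

Take 1 mol D as basis and let X be its fractional conversion, so ξ = X.
At extent ξ: n_D = 1 − X; n_B = 2 − 2X; n_E = X.
Total moles n_T = 3 − 2X.
y_i = n_i/n_T, p_i = y_i·P. K = p_E / (p_D p_B^2).
Equating to 0.0171 atm^-2 and solving on 0 < X < 1: X = 0.128.
Then n_D = 0.872, n_T = 2.74, so y_D = 0.318.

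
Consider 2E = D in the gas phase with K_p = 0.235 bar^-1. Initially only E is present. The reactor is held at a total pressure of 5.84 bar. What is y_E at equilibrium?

Basis: 1 mol E initially; let X = conversion of E. Extent ξ = 0.5X.
At extent ξ: n_E = 1 − X; n_D = 0.5X.
n_T = Σnᵢ = 1 − 0.5X.
Mole fractions y_i = n_i/n_T; K_p = p_D / (p_E^2) with p_i = y_i·P.
Setting this equal to 0.235 bar^-1 and taking the physical root (0 < X < 1) gives X = 0.607.
Then n_E = 0.393, n_T = 0.696, so y_E = 0.564.

y_E = 0.564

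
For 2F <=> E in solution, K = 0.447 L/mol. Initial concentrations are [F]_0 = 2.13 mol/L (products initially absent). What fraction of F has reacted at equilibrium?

X = 0.492

Let X = conversion of F; extent ξ = 2.13X/2 mol/L.
Concentrations: [F] = 2.13 − 2.13X; [E] = 1.06X.
K = [E] / ([F]^2).
Setting equal to 0.447 and solving for X on (0,1) gives X = 0.492.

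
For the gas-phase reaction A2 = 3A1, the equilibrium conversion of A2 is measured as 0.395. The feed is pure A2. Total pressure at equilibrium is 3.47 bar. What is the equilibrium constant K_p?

Let X = conversion of A2 (basis 1 mol A2); extent of reaction ξ = X.
Species balance: n_A2 = 1 − X; n_A1 = 3X.
Summing: n_T = 1 + 2X.
At X = 0.395: n_A2 = 0.605, n_A1 = 1.19, n_T = 1.79.
p_i = (n_i/n_T)·P. K_p = p_A1^3 / (p_A2) = 10.3 bar^2.

K_p = 10.3 bar^2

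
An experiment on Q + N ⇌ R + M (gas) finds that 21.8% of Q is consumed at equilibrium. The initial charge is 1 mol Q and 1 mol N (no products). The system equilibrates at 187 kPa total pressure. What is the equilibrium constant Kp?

Kp = 0.0777

Let X = conversion of Q (basis 1 mol Q); extent of reaction ξ = X.
At extent ξ: n_Q = 1 − X; n_N = 1 − X; n_R = X; n_M = X.
n_T stays at 2 (no change in mole number).
At X = 0.218: n_Q = 0.782, n_N = 0.782, n_R = 0.218, n_M = 0.218, n_T = 2.
p_i = (n_i/n_T)·P. Kp = p_R p_M / (p_Q p_N) = 0.0777.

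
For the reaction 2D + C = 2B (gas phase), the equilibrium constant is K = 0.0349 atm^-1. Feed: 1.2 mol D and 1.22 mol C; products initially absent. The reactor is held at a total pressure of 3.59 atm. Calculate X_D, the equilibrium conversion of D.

Basis: 1.2 mol D initially; let X = conversion of D. Extent ξ = 0.6X.
Species balance: n_D = 1.2 − 1.2X; n_C = 1.22 − 0.6X; n_B = 1.2X.
Total moles n_T = 2.42 − 0.6X.
With p_i = (n_i/n_T)P, K = p_B^2 / (p_D^2 p_C).
Setting this equal to 0.0349 atm^-1 and taking the physical root (0 < X < 1) gives X = 0.197.

X = 0.197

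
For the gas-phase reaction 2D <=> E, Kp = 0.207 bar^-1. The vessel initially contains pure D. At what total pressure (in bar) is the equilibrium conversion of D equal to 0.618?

Let X = conversion of D (basis 1 mol D); extent of reaction ξ = 0.5X.
At extent ξ: n_D = 1 − X; n_E = 0.5X.
Total moles n_T = 1 − 0.5X.
Kp = p_E / (p_D^2) with p_i = (n_i/n_T)·P.
At X = 0.618: the mole-fraction product g(X) = Π y_i^ν_i = 1.463. Since Kp = g(X)·P^{-1}, P = (g/Kp)^(1/1) = (1.463/0.207)^(1/1) = 7.07 bar.

P = 7.07 bar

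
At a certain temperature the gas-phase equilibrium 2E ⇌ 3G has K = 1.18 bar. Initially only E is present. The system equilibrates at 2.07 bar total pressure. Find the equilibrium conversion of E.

Let X = conversion of E (basis 1 mol E); extent of reaction ξ = 0.5X.
At extent ξ: n_E = 1 − X; n_G = 1.5X.
Summing: n_T = 1 + 0.5X.
Mole fractions y_i = n_i/n_T; K = p_G^3 / (p_E^2) with p_i = y_i·P.
Substituting and setting equal to 1.18 bar gives a polynomial in X; the root in (0,1) is X = 0.413.

X = 0.413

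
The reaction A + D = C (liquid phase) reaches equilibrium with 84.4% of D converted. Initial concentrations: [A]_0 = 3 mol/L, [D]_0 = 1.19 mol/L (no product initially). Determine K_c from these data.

K_c = 2.71 L/mol

Let X = conversion of D.
Concentrations: [A] = 3 − 1.19X; [D] = 1.19 − 1.19X; [C] = 1.19X.
At X = 0.844: [A] = 2, [D] = 0.186, [C] = 1.
K_c = [C] / ([A] [D]) = 2.71 L/mol.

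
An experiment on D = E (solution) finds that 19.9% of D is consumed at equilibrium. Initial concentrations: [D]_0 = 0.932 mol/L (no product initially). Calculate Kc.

Kc = 0.248

Let X = conversion of D.
Concentrations: [D] = 0.932 − 0.932X; [E] = 0.932X.
At X = 0.199: [D] = 0.747, [E] = 0.185.
Kc = [E] / ([D]) = 0.248.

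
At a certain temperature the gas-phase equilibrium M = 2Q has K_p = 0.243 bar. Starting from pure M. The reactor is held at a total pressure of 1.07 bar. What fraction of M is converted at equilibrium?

Let X = conversion of M (basis 1 mol M); extent of reaction ξ = X.
Mole table: n_M = 1 − X; n_Q = 2X.
Summing: n_T = 1 + X.
Mole fractions y_i = n_i/n_T; K_p = p_Q^2 / (p_M) with p_i = y_i·P.
Setting this equal to 0.243 bar and taking the physical root (0 < X < 1) gives X = 0.232.

X = 0.232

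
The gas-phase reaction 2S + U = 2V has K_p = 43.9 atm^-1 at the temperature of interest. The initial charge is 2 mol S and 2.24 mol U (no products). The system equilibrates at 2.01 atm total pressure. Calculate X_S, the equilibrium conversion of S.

X = 0.857

Let X = conversion of S (basis 2 mol S); extent of reaction ξ = X.
Mole table: n_S = 2 − 2X; n_U = 2.24 − X; n_V = 2X.
Summing: n_T = 4.24 − X.
With p_i = (n_i/n_T)P, K_p = p_V^2 / (p_S^2 p_U).
Substituting and setting equal to 43.9 atm^-1 gives a polynomial in X; the root in (0,1) is X = 0.857.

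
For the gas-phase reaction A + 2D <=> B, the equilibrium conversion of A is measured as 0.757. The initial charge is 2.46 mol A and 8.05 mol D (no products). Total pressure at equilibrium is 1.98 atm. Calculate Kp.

Basis: 2.46 mol A initially; let X = conversion of A. Extent ξ = 2.46X.
At extent ξ: n_A = 2.46 − 2.46X; n_D = 8.05 − 4.92X; n_B = 2.46X.
Summing: n_T = 10.5 − 4.92X.
At X = 0.757: n_A = 0.598, n_D = 4.33, n_B = 1.86, n_T = 6.79.
p_i = (n_i/n_T)·P. Kp = p_B / (p_A p_D^2) = 1.96 atm^-2.

Kp = 1.96 atm^-2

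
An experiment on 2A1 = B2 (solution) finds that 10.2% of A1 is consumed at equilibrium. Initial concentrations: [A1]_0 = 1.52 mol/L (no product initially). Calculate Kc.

Let X = conversion of A1.
Concentrations: [A1] = 1.52 − 1.52X; [B2] = 0.76X.
At X = 0.102: [A1] = 1.36, [B2] = 0.0775.
Kc = [B2] / ([A1]^2) = 0.0416 L/mol.

Kc = 0.0416 L/mol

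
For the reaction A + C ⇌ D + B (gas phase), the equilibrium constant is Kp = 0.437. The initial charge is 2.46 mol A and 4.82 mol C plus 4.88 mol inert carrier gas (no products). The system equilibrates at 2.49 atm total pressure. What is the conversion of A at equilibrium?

Basis: 2.46 mol A initially; let X = conversion of A. Extent ξ = 2.46X.
Mole table: n_A = 2.46 − 2.46X; n_C = 4.82 − 2.46X; n_D = 2.46X; n_B = 2.46X; n_I = 4.88 (inert).
Total moles n_T = 12.2 (Δν = 0, constant).
y_i = n_i/n_T, p_i = y_i·P. Kp = p_D p_B / (p_A p_C).
This yields a degree-2 equation in X; solving on (0,1), X = 0.537.

X = 0.537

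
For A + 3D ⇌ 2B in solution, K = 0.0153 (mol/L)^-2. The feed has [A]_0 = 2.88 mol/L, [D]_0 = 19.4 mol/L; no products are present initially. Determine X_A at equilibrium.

Let X = conversion of A; extent ξ = 2.88·X mol/L.
Concentrations: [A] = 2.88 − 2.88X; [D] = 19.4 − 8.64X; [B] = 5.76X.
K = [B]^2 / ([A] [D]^3).
This equals 0.0153 at X = 0.777 (the root in 0 < X < 1).

X = 0.777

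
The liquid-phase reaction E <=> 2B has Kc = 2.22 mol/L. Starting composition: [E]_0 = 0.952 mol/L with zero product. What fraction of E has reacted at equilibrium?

X = 0.526

Let X = conversion of E; extent ξ = 0.952·X mol/L.
Concentrations: [E] = 0.952 − 0.952X; [B] = 1.9X.
Kc = [B]^2 / ([E]).
Setting equal to 2.22 and solving for X on (0,1) gives X = 0.526.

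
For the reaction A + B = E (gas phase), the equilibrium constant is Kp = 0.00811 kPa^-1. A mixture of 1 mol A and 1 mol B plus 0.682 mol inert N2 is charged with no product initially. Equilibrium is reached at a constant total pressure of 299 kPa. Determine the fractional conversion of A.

Let X = conversion of A (basis 1 mol A); extent of reaction ξ = X.
At extent ξ: n_A = 1 − X; n_B = 1 − X; n_E = X; n_I = 0.682 (inert).
Summing: n_T = 2.68 − X.
y_i = n_i/n_T, p_i = y_i·P. Kp = p_E / (p_A p_B).
This yields a degree-2 equation in X; solving on (0,1), X = 0.392.

X = 0.392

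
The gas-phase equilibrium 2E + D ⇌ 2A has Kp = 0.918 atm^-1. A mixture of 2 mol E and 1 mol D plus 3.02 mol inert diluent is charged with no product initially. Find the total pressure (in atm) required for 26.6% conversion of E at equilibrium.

P = 1.12 atm

Basis: 2 mol E initially; let X = conversion of E. Extent ξ = X.
Species balance: n_E = 2 − 2X; n_D = 1 − X; n_A = 2X; n_I = 3.02 (inert).
Summing: n_T = 6.02 − X.
Kp = p_A^2 / (p_E^2 p_D) with p_i = (n_i/n_T)·P.
At X = 0.266: the mole-fraction product g(X) = Π y_i^ν_i = 1.03. Since Kp = g(X)·P^{-1}, P = (g/Kp)^(1/1) = (1.03/0.918)^(1/1) = 1.12 atm.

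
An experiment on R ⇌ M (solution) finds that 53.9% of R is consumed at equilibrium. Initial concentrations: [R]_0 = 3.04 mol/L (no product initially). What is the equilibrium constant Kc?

Kc = 1.17

Let X = conversion of R.
Concentrations: [R] = 3.04 − 3.04X; [M] = 3.04X.
At X = 0.539: [R] = 1.4, [M] = 1.64.
Kc = [M] / ([R]) = 1.17.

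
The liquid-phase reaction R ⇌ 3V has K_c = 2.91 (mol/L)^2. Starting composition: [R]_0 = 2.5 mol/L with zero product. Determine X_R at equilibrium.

Let X = conversion of R; extent ξ = 2.5·X mol/L.
Concentrations: [R] = 2.5 − 2.5X; [V] = 7.5X.
K_c = [V]^3 / ([R]).
This equals 2.91 at X = 0.236 (the root in 0 < X < 1).

X = 0.236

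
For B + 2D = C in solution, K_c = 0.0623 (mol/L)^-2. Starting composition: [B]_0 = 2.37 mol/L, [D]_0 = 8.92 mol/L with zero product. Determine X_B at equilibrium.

X = 0.672

Let X = conversion of B; extent ξ = 2.37·X mol/L.
Concentrations: [B] = 2.37 − 2.37X; [D] = 8.92 − 4.74X; [C] = 2.37X.
K_c = [C] / ([B] [D]^2).
Setting equal to 0.0623 and solving for X on (0,1) gives X = 0.672.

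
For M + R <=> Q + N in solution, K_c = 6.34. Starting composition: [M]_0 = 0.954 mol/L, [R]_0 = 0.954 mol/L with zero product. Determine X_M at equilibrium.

Let X = conversion of M; extent ξ = 0.954·X mol/L.
Concentrations: [M] = 0.954 − 0.954X; [R] = 0.954 − 0.954X; [Q] = 0.954X; [N] = 0.954X.
K_c = [Q] [N] / ([M] [R]).
Equating to 6.34: the physical root is X = 0.716.

X = 0.716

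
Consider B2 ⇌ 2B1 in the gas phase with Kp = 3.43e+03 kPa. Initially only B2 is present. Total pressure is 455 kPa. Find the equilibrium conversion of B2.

X = 0.808

Let X = conversion of B2 (basis 1 mol B2); extent of reaction ξ = X.
At extent ξ: n_B2 = 1 − X; n_B1 = 2X.
n_T = Σnᵢ = 1 + X.
y_i = n_i/n_T, p_i = y_i·P. Kp = p_B1^2 / (p_B2).
Substituting and setting equal to 3.43e+03 kPa gives a polynomial in X; the root in (0,1) is X = 0.808.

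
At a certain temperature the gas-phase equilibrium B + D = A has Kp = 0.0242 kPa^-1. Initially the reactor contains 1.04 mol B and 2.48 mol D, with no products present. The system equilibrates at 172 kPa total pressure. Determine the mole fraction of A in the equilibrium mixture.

y_A = 0.271

Basis: 1.04 mol B initially; let X = conversion of B. Extent ξ = 1.04X.
At extent ξ: n_B = 1.04 − 1.04X; n_D = 2.48 − 1.04X; n_A = 1.04X.
Total moles n_T = 3.52 − 1.04X.
y_i = n_i/n_T, p_i = y_i·P. Kp = p_A / (p_B p_D).
Equating to 0.0242 kPa^-1 and solving on 0 < X < 1: X = 0.722.
Then n_A = 0.751, n_T = 2.77, so y_A = 0.271.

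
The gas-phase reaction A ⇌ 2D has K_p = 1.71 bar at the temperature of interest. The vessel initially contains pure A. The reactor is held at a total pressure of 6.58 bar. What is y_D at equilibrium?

Basis: 1 mol A initially; let X = conversion of A. Extent ξ = X.
Mole table: n_A = 1 − X; n_D = 2X.
Total moles n_T = 1 + X.
With p_i = (n_i/n_T)P, K_p = p_D^2 / (p_A).
This yields a degree-2 equation in X; solving on (0,1), X = 0.247.
Then n_D = 0.494, n_T = 1.25, so y_D = 0.396.

y_D = 0.396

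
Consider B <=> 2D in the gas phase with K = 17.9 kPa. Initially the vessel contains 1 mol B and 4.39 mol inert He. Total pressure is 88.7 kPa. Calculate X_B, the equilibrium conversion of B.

Let X = conversion of B (basis 1 mol B); extent of reaction ξ = X.
At extent ξ: n_B = 1 − X; n_D = 2X; n_I = 4.39 (inert).
Total moles n_T = 5.39 + X.
With p_i = (n_i/n_T)P, K = p_D^2 / (p_B).
This yields a degree-2 equation in X; solving on (0,1), X = 0.414.

X = 0.414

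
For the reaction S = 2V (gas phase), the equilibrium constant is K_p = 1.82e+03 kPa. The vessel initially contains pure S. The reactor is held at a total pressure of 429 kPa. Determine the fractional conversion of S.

X = 0.717

Let X = conversion of S (basis 1 mol S); extent of reaction ξ = X.
Species balance: n_S = 1 − X; n_V = 2X.
Total moles n_T = 1 + X.
With p_i = (n_i/n_T)P, K_p = p_V^2 / (p_S).
Setting this equal to 1.82e+03 kPa and taking the physical root (0 < X < 1) gives X = 0.717.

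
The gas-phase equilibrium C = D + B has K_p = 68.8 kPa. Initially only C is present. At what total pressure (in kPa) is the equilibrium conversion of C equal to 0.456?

Basis: 1 mol C initially; let X = conversion of C. Extent ξ = X.
Moles: n_C = 1 − X; n_D = X; n_B = X.
n_T = Σnᵢ = 1 + X.
K_p = p_D p_B / (p_C) with p_i = (n_i/n_T)·P.
At X = 0.456: the mole-fraction product g(X) = Π y_i^ν_i = 0.2625. Since K_p = g(X)·P^{1}, P = (K_p/g)^(1/1) = (68.8/0.2625)^(1/1) = 262 kPa.

P = 262 kPa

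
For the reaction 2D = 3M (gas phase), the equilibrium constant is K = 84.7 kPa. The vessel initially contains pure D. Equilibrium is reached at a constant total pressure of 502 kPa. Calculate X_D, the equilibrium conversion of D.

X = 0.303

Take 1 mol D as basis and let X be its fractional conversion, so ξ = 0.5X.
Moles: n_D = 1 − X; n_M = 1.5X.
Summing: n_T = 1 + 0.5X.
With p_i = (n_i/n_T)P, K = p_M^3 / (p_D^2).
Setting this equal to 84.7 kPa and taking the physical root (0 < X < 1) gives X = 0.303.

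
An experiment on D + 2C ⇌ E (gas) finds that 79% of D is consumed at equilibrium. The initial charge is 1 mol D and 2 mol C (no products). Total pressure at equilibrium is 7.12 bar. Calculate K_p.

K_p = 0.848 bar^-2

Basis: 1 mol D initially; let X = conversion of D. Extent ξ = X.
Species balance: n_D = 1 − X; n_C = 2 − 2X; n_E = X.
n_T = Σnᵢ = 3 − 2X.
At X = 0.79: n_D = 0.21, n_C = 0.42, n_E = 0.79, n_T = 1.42.
p_i = (n_i/n_T)·P. K_p = p_E / (p_D p_C^2) = 0.848 bar^-2.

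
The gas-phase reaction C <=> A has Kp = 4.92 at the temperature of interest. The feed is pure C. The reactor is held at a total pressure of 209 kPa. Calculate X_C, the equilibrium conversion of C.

Take 1 mol C as basis and let X be its fractional conversion, so ξ = X.
Mole table: n_C = 1 − X; n_A = X.
Total moles n_T = 1 (Δν = 0, constant).
With p_i = (n_i/n_T)P, Kp = p_A / (p_C).
Equating to 4.92 and solving on 0 < X < 1: X = 0.831.

X = 0.831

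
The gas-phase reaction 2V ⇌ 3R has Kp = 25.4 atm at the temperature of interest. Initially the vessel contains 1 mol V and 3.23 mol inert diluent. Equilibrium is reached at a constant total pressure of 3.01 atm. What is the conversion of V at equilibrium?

X = 0.793

Basis: 1 mol V initially; let X = conversion of V. Extent ξ = 0.5X.
Mole table: n_V = 1 − X; n_R = 1.5X; n_I = 3.23 (inert).
Total moles n_T = 4.23 + 0.5X.
With p_i = (n_i/n_T)P, Kp = p_R^3 / (p_V^2).
Setting this equal to 25.4 atm and taking the physical root (0 < X < 1) gives X = 0.793.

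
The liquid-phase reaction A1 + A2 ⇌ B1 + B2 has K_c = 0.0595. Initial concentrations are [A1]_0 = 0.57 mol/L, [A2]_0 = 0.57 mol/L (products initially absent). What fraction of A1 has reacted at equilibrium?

X = 0.196

Let X = conversion of A1; extent ξ = 0.57·X mol/L.
Concentrations: [A1] = 0.57 − 0.57X; [A2] = 0.57 − 0.57X; [B1] = 0.57X; [B2] = 0.57X.
K_c = [B1] [B2] / ([A1] [A2]).
Solving K_c = 0.0595 for X ∈ (0,1): X = 0.196.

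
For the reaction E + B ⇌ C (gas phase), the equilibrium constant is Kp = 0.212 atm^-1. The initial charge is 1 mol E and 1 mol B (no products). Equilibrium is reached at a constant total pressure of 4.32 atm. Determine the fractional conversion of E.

X = 0.278

Let X = conversion of E (basis 1 mol E); extent of reaction ξ = X.
Species balance: n_E = 1 − X; n_B = 1 − X; n_C = X.
n_T = Σnᵢ = 2 − X.
y_i = n_i/n_T, p_i = y_i·P. Kp = p_C / (p_E p_B).
Substituting and setting equal to 0.212 atm^-1 gives a polynomial in X; the root in (0,1) is X = 0.278.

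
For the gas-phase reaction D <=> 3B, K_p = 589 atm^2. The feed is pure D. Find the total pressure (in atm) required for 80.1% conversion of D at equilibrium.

P = 7.56 atm

Take 1 mol D as basis and let X be its fractional conversion, so ξ = X.
Mole table: n_D = 1 − X; n_B = 3X.
Summing: n_T = 1 + 2X.
K_p = p_B^3 / (p_D) with p_i = (n_i/n_T)·P.
At X = 0.801: the mole-fraction product g(X) = Π y_i^ν_i = 10.3. Since K_p = g(X)·P^{2}, P = (K_p/g)^(1/2) = (589/10.3)^(1/2) = 7.56 atm.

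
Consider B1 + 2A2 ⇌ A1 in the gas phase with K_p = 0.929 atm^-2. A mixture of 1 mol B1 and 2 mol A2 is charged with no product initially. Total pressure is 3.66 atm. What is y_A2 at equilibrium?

Basis: 1 mol B1 initially; let X = conversion of B1. Extent ξ = X.
Mole table: n_B1 = 1 − X; n_A2 = 2 − 2X; n_A1 = X.
Summing: n_T = 3 − 2X.
Mole fractions y_i = n_i/n_T; K_p = p_A1 / (p_B1 p_A2^2) with p_i = y_i·P.
Setting this equal to 0.929 atm^-2 and taking the physical root (0 < X < 1) gives X = 0.666.
Then n_A2 = 0.668, n_T = 1.67, so y_A2 = 0.400.

y_A2 = 0.400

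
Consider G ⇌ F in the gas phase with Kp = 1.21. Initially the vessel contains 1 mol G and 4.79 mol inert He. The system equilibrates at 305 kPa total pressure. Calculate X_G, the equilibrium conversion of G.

X = 0.548

Let X = conversion of G (basis 1 mol G); extent of reaction ξ = X.
Mole table: n_G = 1 − X; n_F = X; n_I = 4.79 (inert).
n_T stays at 5.79 (no change in mole number).
Mole fractions y_i = n_i/n_T; Kp = p_F / (p_G) with p_i = y_i·P.
This yields a degree-1 equation in X; solving on (0,1), X = 0.548.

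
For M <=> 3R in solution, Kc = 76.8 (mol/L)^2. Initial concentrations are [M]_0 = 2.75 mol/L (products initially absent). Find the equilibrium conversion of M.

Let X = conversion of M; extent ξ = 2.75·X mol/L.
Concentrations: [M] = 2.75 − 2.75X; [R] = 8.25X.
Kc = [R]^3 / ([M]).
Equating to 76.8 (mol/L)^2: the physical root is X = 0.552.

X = 0.552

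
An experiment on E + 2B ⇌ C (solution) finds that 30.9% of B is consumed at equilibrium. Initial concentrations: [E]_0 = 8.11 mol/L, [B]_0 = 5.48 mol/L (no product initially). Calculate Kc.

Kc = 0.00813 (mol/L)^-2

Let X = conversion of B.
Concentrations: [E] = 8.11 − 2.74X; [B] = 5.48 − 5.48X; [C] = 2.74X.
At X = 0.309: [E] = 7.26, [B] = 3.79, [C] = 0.847.
Kc = [C] / ([E] [B]^2) = 0.00813 (mol/L)^-2.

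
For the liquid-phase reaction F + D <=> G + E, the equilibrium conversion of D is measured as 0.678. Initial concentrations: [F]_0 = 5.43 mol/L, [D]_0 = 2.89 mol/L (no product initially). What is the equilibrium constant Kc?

Kc = 1.19

Let X = conversion of D.
Concentrations: [F] = 5.43 − 2.89X; [D] = 2.89 − 2.89X; [G] = 2.89X; [E] = 2.89X.
At X = 0.678: [F] = 3.47, [D] = 0.931, [G] = 1.96, [E] = 1.96.
Kc = [G] [E] / ([F] [D]) = 1.19.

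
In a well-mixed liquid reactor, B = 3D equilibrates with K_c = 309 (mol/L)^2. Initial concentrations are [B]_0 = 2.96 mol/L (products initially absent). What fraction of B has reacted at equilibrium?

X = 0.717

Let X = conversion of B; extent ξ = 2.96·X mol/L.
Concentrations: [B] = 2.96 − 2.96X; [D] = 8.88X.
K_c = [D]^3 / ([B]).
This equals 309 at X = 0.717 (the root in 0 < X < 1).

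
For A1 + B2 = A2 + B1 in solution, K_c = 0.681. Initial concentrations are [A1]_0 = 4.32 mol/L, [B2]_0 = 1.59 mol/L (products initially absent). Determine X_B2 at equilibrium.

Let X = conversion of B2; extent ξ = 1.59·X mol/L.
Concentrations: [A1] = 4.32 − 1.59X; [B2] = 1.59 − 1.59X; [A2] = 1.59X; [B1] = 1.59X.
K_c = [A2] [B1] / ([A1] [B2]).
Equating to 0.681: the physical root is X = 0.674.

X = 0.674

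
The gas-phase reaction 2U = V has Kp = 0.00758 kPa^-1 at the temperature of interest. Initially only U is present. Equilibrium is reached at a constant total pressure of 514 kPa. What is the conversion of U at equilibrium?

Basis: 1 mol U initially; let X = conversion of U. Extent ξ = 0.5X.
Moles: n_U = 1 − X; n_V = 0.5X.
Summing: n_T = 1 − 0.5X.
With p_i = (n_i/n_T)P, Kp = p_V / (p_U^2).
Substituting and setting equal to 0.00758 kPa^-1 gives a polynomial in X; the root in (0,1) is X = 0.754.

X = 0.754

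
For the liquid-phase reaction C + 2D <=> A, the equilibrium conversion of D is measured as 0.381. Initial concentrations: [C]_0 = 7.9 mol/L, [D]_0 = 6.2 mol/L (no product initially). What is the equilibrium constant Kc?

Let X = conversion of D.
Concentrations: [C] = 7.9 − 3.1X; [D] = 6.2 − 6.2X; [A] = 3.1X.
At X = 0.381: [C] = 6.72, [D] = 3.84, [A] = 1.18.
Kc = [A] / ([C] [D]^2) = 0.0119 (mol/L)^-2.

Kc = 0.0119 (mol/L)^-2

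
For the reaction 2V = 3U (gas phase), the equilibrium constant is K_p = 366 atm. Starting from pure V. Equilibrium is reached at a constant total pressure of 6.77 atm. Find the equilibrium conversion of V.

Take 1 mol V as basis and let X be its fractional conversion, so ξ = 0.5X.
Species balance: n_V = 1 − X; n_U = 1.5X.
n_T = Σnᵢ = 1 + 0.5X.
Mole fractions y_i = n_i/n_T; K_p = p_U^3 / (p_V^2) with p_i = y_i·P.
This yields a degree-3 equation in X; solving on (0,1), X = 0.839.

X = 0.839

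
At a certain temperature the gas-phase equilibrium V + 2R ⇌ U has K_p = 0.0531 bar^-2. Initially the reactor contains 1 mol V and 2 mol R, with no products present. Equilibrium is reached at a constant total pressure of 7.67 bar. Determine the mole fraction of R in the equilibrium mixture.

y_R = 0.520

Basis: 1 mol V initially; let X = conversion of V. Extent ξ = X.
Mole table: n_V = 1 − X; n_R = 2 − 2X; n_U = X.
Summing: n_T = 3 − 2X.
Mole fractions y_i = n_i/n_T; K_p = p_U / (p_V p_R^2) with p_i = y_i·P.
Equating to 0.0531 bar^-2 and solving on 0 < X < 1: X = 0.458.
Then n_R = 1.08, n_T = 2.08, so y_R = 0.520.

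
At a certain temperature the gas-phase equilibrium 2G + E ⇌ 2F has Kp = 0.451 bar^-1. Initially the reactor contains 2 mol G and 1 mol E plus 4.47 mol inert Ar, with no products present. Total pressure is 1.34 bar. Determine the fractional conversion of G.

Let X = conversion of G (basis 2 mol G); extent of reaction ξ = X.
At extent ξ: n_G = 2 − 2X; n_E = 1 − X; n_F = 2X; n_I = 4.47 (inert).
Total moles n_T = 7.47 − X.
With p_i = (n_i/n_T)P, Kp = p_F^2 / (p_G^2 p_E).
This yields a degree-3 equation in X; solving on (0,1), X = 0.205.

X = 0.205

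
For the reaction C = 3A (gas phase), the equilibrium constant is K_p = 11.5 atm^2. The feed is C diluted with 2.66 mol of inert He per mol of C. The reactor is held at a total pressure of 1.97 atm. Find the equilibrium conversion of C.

X = 0.821

Let X = conversion of C (basis 1 mol C); extent of reaction ξ = X.
Mole table: n_C = 1 − X; n_A = 3X; n_I = 2.66 (inert).
Summing: n_T = 3.66 + 2X.
y_i = n_i/n_T, p_i = y_i·P. K_p = p_A^3 / (p_C).
This yields a degree-3 equation in X; solving on (0,1), X = 0.821.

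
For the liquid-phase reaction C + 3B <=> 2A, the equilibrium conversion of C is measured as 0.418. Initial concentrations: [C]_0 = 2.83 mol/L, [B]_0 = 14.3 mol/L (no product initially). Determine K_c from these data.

K_c = 0.00273 (mol/L)^-2

Let X = conversion of C.
Concentrations: [C] = 2.83 − 2.83X; [B] = 14.3 − 8.49X; [A] = 5.66X.
At X = 0.418: [C] = 1.65, [B] = 10.8, [A] = 2.37.
K_c = [A]^2 / ([C] [B]^3) = 0.00273 (mol/L)^-2.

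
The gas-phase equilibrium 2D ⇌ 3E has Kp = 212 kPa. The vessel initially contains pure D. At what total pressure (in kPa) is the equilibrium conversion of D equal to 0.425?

P = 328 kPa

Let X = conversion of D (basis 1 mol D); extent of reaction ξ = 0.5X.
Moles: n_D = 1 − X; n_E = 1.5X.
n_T = Σnᵢ = 1 + 0.5X.
Kp = p_E^3 / (p_D^2) with p_i = (n_i/n_T)·P.
At X = 0.425: the mole-fraction product g(X) = Π y_i^ν_i = 0.6463. Since Kp = g(X)·P^{1}, P = (Kp/g)^(1/1) = (212/0.6463)^(1/1) = 328 kPa.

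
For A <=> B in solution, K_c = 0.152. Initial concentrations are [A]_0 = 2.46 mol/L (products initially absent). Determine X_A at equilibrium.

Let X = conversion of A; extent ξ = 2.46·X mol/L.
Concentrations: [A] = 2.46 − 2.46X; [B] = 2.46X.
K_c = [B] / ([A]).
Solving K_c = 0.152 for X ∈ (0,1): X = 0.132.

X = 0.132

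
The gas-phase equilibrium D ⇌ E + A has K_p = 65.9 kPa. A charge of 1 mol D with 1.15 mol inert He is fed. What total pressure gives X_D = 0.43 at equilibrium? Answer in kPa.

P = 524 kPa

Basis: 1 mol D initially; let X = conversion of D. Extent ξ = X.
Mole table: n_D = 1 − X; n_E = X; n_A = X; n_I = 1.15 (inert).
n_T = Σnᵢ = 2.15 + X.
K_p = p_E p_A / (p_D) with p_i = (n_i/n_T)·P.
At X = 0.43: the mole-fraction product g(X) = Π y_i^ν_i = 0.1257. Since K_p = g(X)·P^{1}, P = (K_p/g)^(1/1) = (65.9/0.1257)^(1/1) = 524 kPa.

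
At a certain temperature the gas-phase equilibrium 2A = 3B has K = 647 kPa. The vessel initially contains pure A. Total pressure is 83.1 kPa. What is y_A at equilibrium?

Basis: 1 mol A initially; let X = conversion of A. Extent ξ = 0.5X.
At extent ξ: n_A = 1 − X; n_B = 1.5X.
n_T = Σnᵢ = 1 + 0.5X.
With p_i = (n_i/n_T)P, K = p_B^3 / (p_A^2).
Substituting and setting equal to 647 kPa gives a polynomial in X; the root in (0,1) is X = 0.681.
Then n_A = 0.319, n_T = 1.34, so y_A = 0.238.

y_A = 0.238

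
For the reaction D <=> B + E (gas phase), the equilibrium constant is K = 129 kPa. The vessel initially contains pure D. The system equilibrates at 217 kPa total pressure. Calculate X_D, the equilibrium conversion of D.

Let X = conversion of D (basis 1 mol D); extent of reaction ξ = X.
Mole table: n_D = 1 − X; n_B = X; n_E = X.
Total moles n_T = 1 + X.
With p_i = (n_i/n_T)P, K = p_B p_E / (p_D).
Substituting and setting equal to 129 kPa gives a polynomial in X; the root in (0,1) is X = 0.611.

X = 0.611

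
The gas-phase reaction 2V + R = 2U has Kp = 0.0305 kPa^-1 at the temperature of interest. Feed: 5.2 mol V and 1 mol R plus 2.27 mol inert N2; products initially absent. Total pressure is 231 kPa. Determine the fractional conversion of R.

Let X = conversion of R (basis 1 mol R); extent of reaction ξ = X.
At extent ξ: n_V = 5.2 − 2X; n_R = 1 − X; n_U = 2X; n_I = 2.27 (inert).
Total moles n_T = 8.47 − X.
y_i = n_i/n_T, p_i = y_i·P. Kp = p_U^2 / (p_V^2 p_R).
Equating to 0.0305 kPa^-1 and solving on 0 < X < 1: X = 0.791.

X = 0.791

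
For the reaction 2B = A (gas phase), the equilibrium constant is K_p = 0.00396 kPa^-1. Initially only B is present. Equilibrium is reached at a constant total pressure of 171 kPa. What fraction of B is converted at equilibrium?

Basis: 1 mol B initially; let X = conversion of B. Extent ξ = 0.5X.
Moles: n_B = 1 − X; n_A = 0.5X.
Summing: n_T = 1 − 0.5X.
Mole fractions y_i = n_i/n_T; K_p = p_A / (p_B^2) with p_i = y_i·P.
Equating to 0.00396 kPa^-1 and solving on 0 < X < 1: X = 0.481.

X = 0.481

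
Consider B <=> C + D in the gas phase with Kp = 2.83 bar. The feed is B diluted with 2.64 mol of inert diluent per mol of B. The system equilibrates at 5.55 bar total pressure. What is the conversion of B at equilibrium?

Basis: 1 mol B initially; let X = conversion of B. Extent ξ = X.
Moles: n_B = 1 − X; n_C = X; n_D = X; n_I = 2.64 (inert).
Summing: n_T = 3.64 + X.
y_i = n_i/n_T, p_i = y_i·P. Kp = p_C p_D / (p_B).
Setting this equal to 2.83 bar and taking the physical root (0 < X < 1) gives X = 0.749.

X = 0.749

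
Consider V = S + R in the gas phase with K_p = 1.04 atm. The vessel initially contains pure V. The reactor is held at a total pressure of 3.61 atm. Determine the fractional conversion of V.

X = 0.473

Take 1 mol V as basis and let X be its fractional conversion, so ξ = X.
Mole table: n_V = 1 − X; n_S = X; n_R = X.
Summing: n_T = 1 + X.
Mole fractions y_i = n_i/n_T; K_p = p_S p_R / (p_V) with p_i = y_i·P.
Equating to 1.04 atm and solving on 0 < X < 1: X = 0.473.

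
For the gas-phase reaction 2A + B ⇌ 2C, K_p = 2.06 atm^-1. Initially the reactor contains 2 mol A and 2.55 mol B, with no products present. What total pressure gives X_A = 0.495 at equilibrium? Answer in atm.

P = 0.92 atm

Basis: 2 mol A initially; let X = conversion of A. Extent ξ = X.
Moles: n_A = 2 − 2X; n_B = 2.55 − X; n_C = 2X.
Total moles n_T = 4.55 − X.
K_p = p_C^2 / (p_A^2 p_B) with p_i = (n_i/n_T)·P.
At X = 0.495: the mole-fraction product g(X) = Π y_i^ν_i = 1.896. Since K_p = g(X)·P^{-1}, P = (g/K_p)^(1/1) = (1.896/2.06)^(1/1) = 0.92 atm.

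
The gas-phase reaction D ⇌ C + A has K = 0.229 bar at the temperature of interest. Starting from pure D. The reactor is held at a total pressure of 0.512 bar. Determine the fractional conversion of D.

X = 0.556

Let X = conversion of D (basis 1 mol D); extent of reaction ξ = X.
Moles: n_D = 1 − X; n_C = X; n_A = X.
n_T = Σnᵢ = 1 + X.
y_i = n_i/n_T, p_i = y_i·P. K = p_C p_A / (p_D).
This yields a degree-2 equation in X; solving on (0,1), X = 0.556.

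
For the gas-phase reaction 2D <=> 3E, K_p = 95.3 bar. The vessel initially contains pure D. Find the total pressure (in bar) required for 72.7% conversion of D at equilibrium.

Take 1 mol D as basis and let X be its fractional conversion, so ξ = 0.5X.
Mole table: n_D = 1 − X; n_E = 1.5X.
Total moles n_T = 1 + 0.5X.
K_p = p_E^3 / (p_D^2) with p_i = (n_i/n_T)·P.
At X = 0.727: the mole-fraction product g(X) = Π y_i^ν_i = 12.76. Since K_p = g(X)·P^{1}, P = (K_p/g)^(1/1) = (95.3/12.76)^(1/1) = 7.47 bar.

P = 7.47 bar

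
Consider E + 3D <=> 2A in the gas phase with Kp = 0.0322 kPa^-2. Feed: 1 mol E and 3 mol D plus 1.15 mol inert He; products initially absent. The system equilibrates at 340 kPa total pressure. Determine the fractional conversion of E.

X = 0.863

Basis: 1 mol E initially; let X = conversion of E. Extent ξ = X.
At extent ξ: n_E = 1 − X; n_D = 3 − 3X; n_A = 2X; n_I = 1.15 (inert).
n_T = Σnᵢ = 5.15 − 2X.
Mole fractions y_i = n_i/n_T; Kp = p_A^2 / (p_E p_D^3) with p_i = y_i·P.
This yields a degree-4 equation in X; solving on (0,1), X = 0.863.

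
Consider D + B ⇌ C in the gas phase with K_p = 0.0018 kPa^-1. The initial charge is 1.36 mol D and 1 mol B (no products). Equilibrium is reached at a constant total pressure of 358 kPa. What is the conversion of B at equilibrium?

X = 0.253

Take 1 mol B as basis and let X be its fractional conversion, so ξ = X.
Mole table: n_D = 1.36 − X; n_B = 1 − X; n_C = X.
Total moles n_T = 2.36 − X.
With p_i = (n_i/n_T)P, K_p = p_C / (p_D p_B).
This yields a degree-2 equation in X; solving on (0,1), X = 0.253.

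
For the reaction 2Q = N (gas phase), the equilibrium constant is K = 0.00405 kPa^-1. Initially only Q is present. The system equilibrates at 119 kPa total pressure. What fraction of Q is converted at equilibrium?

Take 1 mol Q as basis and let X be its fractional conversion, so ξ = 0.5X.
Mole table: n_Q = 1 − X; n_N = 0.5X.
Total moles n_T = 1 − 0.5X.
With p_i = (n_i/n_T)P, K = p_N / (p_Q^2).
This yields a degree-2 equation in X; solving on (0,1), X = 0.416.

X = 0.416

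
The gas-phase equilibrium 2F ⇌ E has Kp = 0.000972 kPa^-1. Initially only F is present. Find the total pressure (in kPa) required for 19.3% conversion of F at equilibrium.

Basis: 1 mol F initially; let X = conversion of F. Extent ξ = 0.5X.
Species balance: n_F = 1 − X; n_E = 0.5X.
Summing: n_T = 1 − 0.5X.
Kp = p_E / (p_F^2) with p_i = (n_i/n_T)·P.
At X = 0.193: the mole-fraction product g(X) = Π y_i^ν_i = 0.1339. Since Kp = g(X)·P^{-1}, P = (g/Kp)^(1/1) = (0.1339/0.000972)^(1/1) = 138 kPa.

P = 138 kPa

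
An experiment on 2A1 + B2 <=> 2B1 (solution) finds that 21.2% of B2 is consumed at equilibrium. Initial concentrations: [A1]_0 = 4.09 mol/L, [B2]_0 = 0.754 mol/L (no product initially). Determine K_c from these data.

Let X = conversion of B2.
Concentrations: [A1] = 4.09 − 1.51X; [B2] = 0.754 − 0.754X; [B1] = 1.51X.
At X = 0.212: [A1] = 3.77, [B2] = 0.594, [B1] = 0.32.
K_c = [B1]^2 / ([A1]^2 [B2]) = 0.0121 L/mol.

K_c = 0.0121 L/mol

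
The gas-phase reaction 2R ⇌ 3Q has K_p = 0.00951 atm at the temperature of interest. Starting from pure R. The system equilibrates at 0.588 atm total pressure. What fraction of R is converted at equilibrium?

X = 0.155

Let X = conversion of R (basis 1 mol R); extent of reaction ξ = 0.5X.
Species balance: n_R = 1 − X; n_Q = 1.5X.
Total moles n_T = 1 + 0.5X.
With p_i = (n_i/n_T)P, K_p = p_Q^3 / (p_R^2).
Equating to 0.00951 atm and solving on 0 < X < 1: X = 0.155.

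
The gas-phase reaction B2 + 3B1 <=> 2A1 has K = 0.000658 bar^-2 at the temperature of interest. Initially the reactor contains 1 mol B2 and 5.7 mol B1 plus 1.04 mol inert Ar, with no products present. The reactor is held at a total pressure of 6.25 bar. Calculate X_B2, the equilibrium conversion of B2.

X = 0.123

Let X = conversion of B2 (basis 1 mol B2); extent of reaction ξ = X.
Species balance: n_B2 = 1 − X; n_B1 = 5.7 − 3X; n_A1 = 2X; n_I = 1.04 (inert).
Summing: n_T = 7.74 − 2X.
Mole fractions y_i = n_i/n_T; K = p_A1^2 / (p_B2 p_B1^3) with p_i = y_i·P.
Substituting and setting equal to 0.000658 bar^-2 gives a polynomial in X; the root in (0,1) is X = 0.123.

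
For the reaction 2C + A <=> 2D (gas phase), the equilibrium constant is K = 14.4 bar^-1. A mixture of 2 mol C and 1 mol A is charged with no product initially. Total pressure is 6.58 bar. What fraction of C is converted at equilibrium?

X = 0.761

Take 2 mol C as basis and let X be its fractional conversion, so ξ = X.
Mole table: n_C = 2 − 2X; n_A = 1 − X; n_D = 2X.
n_T = Σnᵢ = 3 − X.
y_i = n_i/n_T, p_i = y_i·P. K = p_D^2 / (p_C^2 p_A).
Substituting and setting equal to 14.4 bar^-1 gives a polynomial in X; the root in (0,1) is X = 0.761.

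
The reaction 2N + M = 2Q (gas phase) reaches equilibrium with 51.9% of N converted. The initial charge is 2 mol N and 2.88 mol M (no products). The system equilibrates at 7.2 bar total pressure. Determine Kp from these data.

Kp = 0.299 bar^-1

Take 2 mol N as basis and let X be its fractional conversion, so ξ = X.
At extent ξ: n_N = 2 − 2X; n_M = 2.88 − X; n_Q = 2X.
n_T = Σnᵢ = 4.88 − X.
At X = 0.519: n_N = 0.962, n_M = 2.36, n_Q = 1.04, n_T = 4.36.
p_i = (n_i/n_T)·P. Kp = p_Q^2 / (p_N^2 p_M) = 0.299 bar^-1.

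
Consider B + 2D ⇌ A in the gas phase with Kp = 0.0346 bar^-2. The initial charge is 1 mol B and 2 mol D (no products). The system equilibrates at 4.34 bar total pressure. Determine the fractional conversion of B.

Let X = conversion of B (basis 1 mol B); extent of reaction ξ = X.
Moles: n_B = 1 − X; n_D = 2 − 2X; n_A = X.
Summing: n_T = 3 − 2X.
Mole fractions y_i = n_i/n_T; Kp = p_A / (p_B p_D^2) with p_i = y_i·P.
Equating to 0.0346 bar^-2 and solving on 0 < X < 1: X = 0.198.

X = 0.198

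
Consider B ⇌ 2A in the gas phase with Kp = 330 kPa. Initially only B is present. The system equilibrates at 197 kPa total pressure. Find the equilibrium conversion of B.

Basis: 1 mol B initially; let X = conversion of B. Extent ξ = X.
Mole table: n_B = 1 − X; n_A = 2X.
n_T = Σnᵢ = 1 + X.
With p_i = (n_i/n_T)P, Kp = p_A^2 / (p_B).
Equating to 330 kPa and solving on 0 < X < 1: X = 0.543.

X = 0.543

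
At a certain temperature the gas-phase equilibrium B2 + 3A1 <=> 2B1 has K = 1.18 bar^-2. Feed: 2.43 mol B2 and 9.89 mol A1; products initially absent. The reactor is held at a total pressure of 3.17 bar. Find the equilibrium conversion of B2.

Let X = conversion of B2 (basis 2.43 mol B2); extent of reaction ξ = 2.43X.
Species balance: n_B2 = 2.43 − 2.43X; n_A1 = 9.89 − 7.29X; n_B1 = 4.86X.
n_T = Σnᵢ = 12.3 − 4.86X.
With p_i = (n_i/n_T)P, K = p_B1^2 / (p_B2 p_A1^3).
This yields a degree-4 equation in X; solving on (0,1), X = 0.703.

X = 0.703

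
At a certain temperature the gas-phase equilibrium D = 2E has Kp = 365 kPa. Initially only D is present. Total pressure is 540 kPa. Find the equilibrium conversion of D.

Take 1 mol D as basis and let X be its fractional conversion, so ξ = X.
Mole table: n_D = 1 − X; n_E = 2X.
Total moles n_T = 1 + X.
With p_i = (n_i/n_T)P, Kp = p_E^2 / (p_D).
This yields a degree-2 equation in X; solving on (0,1), X = 0.380.

X = 0.380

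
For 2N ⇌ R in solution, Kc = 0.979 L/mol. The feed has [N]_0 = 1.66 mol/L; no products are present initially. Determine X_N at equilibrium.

Let X = conversion of N; extent ξ = 1.66X/2 mol/L.
Concentrations: [N] = 1.66 − 1.66X; [R] = 0.83X.
Kc = [R] / ([N]^2).
Setting equal to 0.979 and solving for X on (0,1) gives X = 0.578.

X = 0.578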